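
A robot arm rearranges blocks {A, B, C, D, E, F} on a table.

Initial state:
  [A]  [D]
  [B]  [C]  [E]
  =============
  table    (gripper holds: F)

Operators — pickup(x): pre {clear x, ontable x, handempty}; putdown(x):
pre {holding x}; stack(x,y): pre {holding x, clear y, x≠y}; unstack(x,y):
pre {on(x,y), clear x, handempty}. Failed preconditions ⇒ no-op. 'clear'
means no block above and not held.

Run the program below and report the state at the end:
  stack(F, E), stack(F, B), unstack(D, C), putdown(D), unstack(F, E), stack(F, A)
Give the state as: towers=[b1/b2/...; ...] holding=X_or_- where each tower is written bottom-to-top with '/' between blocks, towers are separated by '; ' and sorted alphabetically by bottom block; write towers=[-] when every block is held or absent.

towers=[B/A/F; C; D; E] holding=-

step 1 (stack(F, E)): towers=[B/A; C/D; E/F] holding=-
step 2 (stack(F, B)) [no-op]: towers=[B/A; C/D; E/F] holding=-
step 3 (unstack(D, C)): towers=[B/A; C; E/F] holding=D
step 4 (putdown(D)): towers=[B/A; C; D; E/F] holding=-
step 5 (unstack(F, E)): towers=[B/A; C; D; E] holding=F
step 6 (stack(F, A)): towers=[B/A/F; C; D; E] holding=-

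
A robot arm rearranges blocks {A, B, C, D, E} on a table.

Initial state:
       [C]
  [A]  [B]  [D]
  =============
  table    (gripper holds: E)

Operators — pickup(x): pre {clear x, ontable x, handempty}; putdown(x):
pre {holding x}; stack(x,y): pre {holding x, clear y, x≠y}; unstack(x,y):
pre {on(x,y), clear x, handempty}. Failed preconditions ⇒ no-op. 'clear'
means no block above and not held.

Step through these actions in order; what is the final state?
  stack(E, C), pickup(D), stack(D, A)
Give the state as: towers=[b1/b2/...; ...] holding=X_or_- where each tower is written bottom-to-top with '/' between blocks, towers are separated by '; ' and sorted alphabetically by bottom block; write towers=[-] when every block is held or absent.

step 1 (stack(E, C)): towers=[A; B/C/E; D] holding=-
step 2 (pickup(D)): towers=[A; B/C/E] holding=D
step 3 (stack(D, A)): towers=[A/D; B/C/E] holding=-

towers=[A/D; B/C/E] holding=-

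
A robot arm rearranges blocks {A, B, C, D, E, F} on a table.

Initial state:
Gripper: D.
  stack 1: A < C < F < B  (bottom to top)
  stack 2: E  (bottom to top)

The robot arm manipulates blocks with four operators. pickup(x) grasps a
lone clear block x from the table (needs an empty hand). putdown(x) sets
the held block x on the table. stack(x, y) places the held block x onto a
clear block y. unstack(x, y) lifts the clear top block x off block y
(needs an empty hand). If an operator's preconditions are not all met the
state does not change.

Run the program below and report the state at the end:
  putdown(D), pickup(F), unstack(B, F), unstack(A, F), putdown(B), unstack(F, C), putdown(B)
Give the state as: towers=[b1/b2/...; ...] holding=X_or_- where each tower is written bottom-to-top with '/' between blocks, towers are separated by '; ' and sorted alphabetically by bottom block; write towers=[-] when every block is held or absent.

towers=[A/C; B; D; E] holding=F

step 1 (putdown(D)): towers=[A/C/F/B; D; E] holding=-
step 2 (pickup(F)) [no-op]: towers=[A/C/F/B; D; E] holding=-
step 3 (unstack(B, F)): towers=[A/C/F; D; E] holding=B
step 4 (unstack(A, F)) [no-op]: towers=[A/C/F; D; E] holding=B
step 5 (putdown(B)): towers=[A/C/F; B; D; E] holding=-
step 6 (unstack(F, C)): towers=[A/C; B; D; E] holding=F
step 7 (putdown(B)) [no-op]: towers=[A/C; B; D; E] holding=F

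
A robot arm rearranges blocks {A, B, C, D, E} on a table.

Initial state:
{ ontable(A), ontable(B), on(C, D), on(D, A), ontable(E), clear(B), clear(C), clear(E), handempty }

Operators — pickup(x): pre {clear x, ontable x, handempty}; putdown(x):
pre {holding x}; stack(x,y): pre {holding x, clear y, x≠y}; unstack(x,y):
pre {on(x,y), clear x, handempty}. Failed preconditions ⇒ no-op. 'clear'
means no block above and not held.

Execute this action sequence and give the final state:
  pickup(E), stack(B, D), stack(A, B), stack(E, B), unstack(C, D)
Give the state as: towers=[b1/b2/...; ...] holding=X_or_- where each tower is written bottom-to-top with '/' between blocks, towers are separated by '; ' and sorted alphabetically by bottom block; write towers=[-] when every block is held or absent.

towers=[A/D; B/E] holding=C

step 1 (pickup(E)): towers=[A/D/C; B] holding=E
step 2 (stack(B, D)) [no-op]: towers=[A/D/C; B] holding=E
step 3 (stack(A, B)) [no-op]: towers=[A/D/C; B] holding=E
step 4 (stack(E, B)): towers=[A/D/C; B/E] holding=-
step 5 (unstack(C, D)): towers=[A/D; B/E] holding=C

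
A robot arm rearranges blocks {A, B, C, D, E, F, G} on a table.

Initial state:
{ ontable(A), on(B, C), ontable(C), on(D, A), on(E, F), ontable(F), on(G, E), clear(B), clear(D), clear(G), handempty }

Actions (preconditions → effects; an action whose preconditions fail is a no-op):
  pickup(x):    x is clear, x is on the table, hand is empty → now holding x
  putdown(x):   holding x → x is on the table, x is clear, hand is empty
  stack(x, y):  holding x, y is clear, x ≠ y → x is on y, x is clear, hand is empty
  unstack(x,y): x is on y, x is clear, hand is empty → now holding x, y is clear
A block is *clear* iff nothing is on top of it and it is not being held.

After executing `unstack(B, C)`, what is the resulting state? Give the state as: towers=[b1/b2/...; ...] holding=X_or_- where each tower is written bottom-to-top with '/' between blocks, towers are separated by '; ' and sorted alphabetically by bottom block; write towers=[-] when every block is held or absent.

towers=[A/D; C; F/E/G] holding=B

before: towers=[A/D; C/B; F/E/G] holding=-
pre[unstack(B, C)]: on(B,C) yes, clear(B) yes, handempty yes
all met → apply unstack(B, C)
after:  towers=[A/D; C; F/E/G] holding=B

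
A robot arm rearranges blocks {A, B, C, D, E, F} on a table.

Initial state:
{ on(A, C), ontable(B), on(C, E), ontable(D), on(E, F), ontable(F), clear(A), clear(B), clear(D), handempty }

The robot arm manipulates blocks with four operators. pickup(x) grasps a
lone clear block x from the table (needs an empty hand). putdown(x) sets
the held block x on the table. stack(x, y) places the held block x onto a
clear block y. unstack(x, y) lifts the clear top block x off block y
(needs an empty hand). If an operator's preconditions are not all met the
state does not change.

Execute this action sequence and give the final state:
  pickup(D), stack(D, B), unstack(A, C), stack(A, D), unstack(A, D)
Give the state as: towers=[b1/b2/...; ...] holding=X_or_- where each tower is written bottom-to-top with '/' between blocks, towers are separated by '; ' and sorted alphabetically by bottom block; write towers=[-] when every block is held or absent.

step 1 (pickup(D)): towers=[B; F/E/C/A] holding=D
step 2 (stack(D, B)): towers=[B/D; F/E/C/A] holding=-
step 3 (unstack(A, C)): towers=[B/D; F/E/C] holding=A
step 4 (stack(A, D)): towers=[B/D/A; F/E/C] holding=-
step 5 (unstack(A, D)): towers=[B/D; F/E/C] holding=A

towers=[B/D; F/E/C] holding=A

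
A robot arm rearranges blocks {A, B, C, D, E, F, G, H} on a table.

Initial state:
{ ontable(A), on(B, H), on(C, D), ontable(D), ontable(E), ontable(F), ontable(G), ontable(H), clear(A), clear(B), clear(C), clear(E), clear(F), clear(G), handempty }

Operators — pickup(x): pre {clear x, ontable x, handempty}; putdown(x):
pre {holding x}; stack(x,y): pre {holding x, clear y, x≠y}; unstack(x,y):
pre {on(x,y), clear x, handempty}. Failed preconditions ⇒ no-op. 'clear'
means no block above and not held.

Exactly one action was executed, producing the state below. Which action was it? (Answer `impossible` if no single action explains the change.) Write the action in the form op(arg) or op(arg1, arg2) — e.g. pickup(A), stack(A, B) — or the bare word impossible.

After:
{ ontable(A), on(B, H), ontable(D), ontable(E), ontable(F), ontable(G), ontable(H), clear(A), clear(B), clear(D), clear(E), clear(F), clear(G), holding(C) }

target: towers=[A; D; E; F; G; H/B] holding=C
         pickup(G) → towers=[A; D/C; E; F; H/B] holding=G
         pickup(A) → towers=[D/C; E; F; G; H/B] holding=A
         pickup(E) → towers=[A; D/C; F; G; H/B] holding=E
     unstack(B, H) → towers=[A; D/C; E; F; G; H] holding=B
         pickup(F) → towers=[A; D/C; E; G; H/B] holding=F
     unstack(C, D) → towers=[A; D; E; F; G; H/B] holding=C  ← match

unstack(C, D)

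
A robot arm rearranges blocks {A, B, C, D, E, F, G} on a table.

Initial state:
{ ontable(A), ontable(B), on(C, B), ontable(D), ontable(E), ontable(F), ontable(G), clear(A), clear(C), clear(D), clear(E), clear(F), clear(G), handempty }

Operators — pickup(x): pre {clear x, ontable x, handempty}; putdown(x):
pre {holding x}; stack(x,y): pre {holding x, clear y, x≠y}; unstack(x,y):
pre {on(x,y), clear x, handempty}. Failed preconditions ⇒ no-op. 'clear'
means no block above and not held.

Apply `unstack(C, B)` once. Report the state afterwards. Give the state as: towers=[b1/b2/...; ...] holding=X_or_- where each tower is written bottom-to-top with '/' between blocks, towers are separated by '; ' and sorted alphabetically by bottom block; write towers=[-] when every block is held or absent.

towers=[A; B; D; E; F; G] holding=C

before: towers=[A; B/C; D; E; F; G] holding=-
pre[unstack(C, B)]: on(C,B) ok, clear(C) ok, handempty ok
all met → apply unstack(C, B)
after:  towers=[A; B; D; E; F; G] holding=C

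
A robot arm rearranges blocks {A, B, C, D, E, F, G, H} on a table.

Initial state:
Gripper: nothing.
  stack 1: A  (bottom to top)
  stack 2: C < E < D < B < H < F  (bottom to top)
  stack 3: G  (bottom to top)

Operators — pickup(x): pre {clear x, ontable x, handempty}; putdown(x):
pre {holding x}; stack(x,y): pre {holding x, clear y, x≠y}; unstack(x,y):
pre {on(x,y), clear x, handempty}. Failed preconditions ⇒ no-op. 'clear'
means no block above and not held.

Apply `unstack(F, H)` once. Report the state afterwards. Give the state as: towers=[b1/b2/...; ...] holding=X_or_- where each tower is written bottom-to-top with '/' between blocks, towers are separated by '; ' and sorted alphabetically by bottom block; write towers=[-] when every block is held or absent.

before: towers=[A; C/E/D/B/H/F; G] holding=-
pre[unstack(F, H)]: on(F,H) yes, clear(F) yes, handempty yes
all met → apply unstack(F, H)
after:  towers=[A; C/E/D/B/H; G] holding=F

towers=[A; C/E/D/B/H; G] holding=F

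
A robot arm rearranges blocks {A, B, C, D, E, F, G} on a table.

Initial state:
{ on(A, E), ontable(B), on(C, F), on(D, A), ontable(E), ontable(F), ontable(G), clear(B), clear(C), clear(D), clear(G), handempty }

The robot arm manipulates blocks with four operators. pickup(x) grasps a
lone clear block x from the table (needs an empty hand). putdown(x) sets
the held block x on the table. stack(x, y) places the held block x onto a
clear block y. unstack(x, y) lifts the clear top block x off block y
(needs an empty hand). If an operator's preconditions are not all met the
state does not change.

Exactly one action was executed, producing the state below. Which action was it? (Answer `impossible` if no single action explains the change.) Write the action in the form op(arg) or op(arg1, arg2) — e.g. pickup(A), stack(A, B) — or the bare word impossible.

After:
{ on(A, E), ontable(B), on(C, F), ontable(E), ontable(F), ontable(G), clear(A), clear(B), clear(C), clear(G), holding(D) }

unstack(D, A)

target: towers=[B; E/A; F/C; G] holding=D
         pickup(B) → towers=[E/A/D; F/C; G] holding=B
         pickup(G) → towers=[B; E/A/D; F/C] holding=G
     unstack(D, A) → towers=[B; E/A; F/C; G] holding=D  ← match
     unstack(C, F) → towers=[B; E/A/D; F; G] holding=C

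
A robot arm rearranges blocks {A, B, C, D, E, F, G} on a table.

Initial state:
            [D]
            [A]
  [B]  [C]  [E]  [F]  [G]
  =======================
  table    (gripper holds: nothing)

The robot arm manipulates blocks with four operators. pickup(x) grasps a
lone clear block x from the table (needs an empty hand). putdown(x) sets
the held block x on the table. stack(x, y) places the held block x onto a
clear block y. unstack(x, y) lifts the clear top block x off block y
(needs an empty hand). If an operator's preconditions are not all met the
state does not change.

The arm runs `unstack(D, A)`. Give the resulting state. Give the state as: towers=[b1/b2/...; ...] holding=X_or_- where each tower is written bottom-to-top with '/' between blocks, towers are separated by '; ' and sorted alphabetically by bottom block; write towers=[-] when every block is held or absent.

before: towers=[B; C; E/A/D; F; G] holding=-
pre[unstack(D, A)]: on(D,A) ✓, clear(D) ✓, handempty ✓
all met → apply unstack(D, A)
after:  towers=[B; C; E/A; F; G] holding=D

towers=[B; C; E/A; F; G] holding=D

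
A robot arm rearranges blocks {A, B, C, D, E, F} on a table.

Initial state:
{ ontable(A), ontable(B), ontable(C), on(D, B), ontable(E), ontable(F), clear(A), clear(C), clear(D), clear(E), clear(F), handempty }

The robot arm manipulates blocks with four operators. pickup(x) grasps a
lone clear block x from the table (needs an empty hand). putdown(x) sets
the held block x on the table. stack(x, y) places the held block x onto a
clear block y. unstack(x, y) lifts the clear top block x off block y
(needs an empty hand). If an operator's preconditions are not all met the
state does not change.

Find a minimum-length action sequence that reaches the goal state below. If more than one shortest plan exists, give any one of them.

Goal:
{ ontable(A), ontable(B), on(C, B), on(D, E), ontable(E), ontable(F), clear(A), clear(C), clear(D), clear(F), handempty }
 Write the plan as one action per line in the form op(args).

unstack(D, B)
stack(D, E)
pickup(C)
stack(C, B)

step 1 (unstack(D, B)): towers=[A; B; C; E; F] holding=D
step 2 (stack(D, E)): towers=[A; B; C; E/D; F] holding=-
step 3 (pickup(C)): towers=[A; B; E/D; F] holding=C
step 4 (stack(C, B)): towers=[A; B/C; E/D; F] holding=-
goal check: towers=[A; B/C; E/D; F] holding=- — reached (length 4, optimal by BFS)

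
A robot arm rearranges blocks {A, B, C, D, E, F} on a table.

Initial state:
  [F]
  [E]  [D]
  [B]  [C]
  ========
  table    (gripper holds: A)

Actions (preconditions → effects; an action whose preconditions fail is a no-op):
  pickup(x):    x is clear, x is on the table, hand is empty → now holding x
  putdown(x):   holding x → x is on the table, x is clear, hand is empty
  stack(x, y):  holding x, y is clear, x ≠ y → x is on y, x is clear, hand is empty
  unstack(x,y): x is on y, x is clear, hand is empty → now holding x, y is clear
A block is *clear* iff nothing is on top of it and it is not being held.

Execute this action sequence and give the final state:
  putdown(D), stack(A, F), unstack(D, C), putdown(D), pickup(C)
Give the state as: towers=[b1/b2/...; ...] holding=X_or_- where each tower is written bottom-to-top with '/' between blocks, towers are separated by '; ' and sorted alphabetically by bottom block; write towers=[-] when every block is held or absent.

towers=[B/E/F/A; D] holding=C

step 1 (putdown(D)) [no-op]: towers=[B/E/F; C/D] holding=A
step 2 (stack(A, F)): towers=[B/E/F/A; C/D] holding=-
step 3 (unstack(D, C)): towers=[B/E/F/A; C] holding=D
step 4 (putdown(D)): towers=[B/E/F/A; C; D] holding=-
step 5 (pickup(C)): towers=[B/E/F/A; D] holding=C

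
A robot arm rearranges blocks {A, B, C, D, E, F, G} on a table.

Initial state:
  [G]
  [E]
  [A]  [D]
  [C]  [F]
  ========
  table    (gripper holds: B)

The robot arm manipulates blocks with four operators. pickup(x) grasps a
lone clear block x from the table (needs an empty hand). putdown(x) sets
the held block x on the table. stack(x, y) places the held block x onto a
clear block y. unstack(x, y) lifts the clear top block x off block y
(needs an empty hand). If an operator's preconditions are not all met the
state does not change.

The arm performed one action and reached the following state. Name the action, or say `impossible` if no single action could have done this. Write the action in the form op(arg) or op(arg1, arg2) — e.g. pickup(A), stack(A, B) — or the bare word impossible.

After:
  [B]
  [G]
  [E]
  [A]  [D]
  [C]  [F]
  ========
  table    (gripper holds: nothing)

target: towers=[C/A/E/G/B; F/D] holding=-
        putdown(B) → towers=[B; C/A/E/G; F/D] holding=-
       stack(B, G) → towers=[C/A/E/G/B; F/D] holding=-  ← match
       stack(B, D) → towers=[C/A/E/G; F/D/B] holding=-

stack(B, G)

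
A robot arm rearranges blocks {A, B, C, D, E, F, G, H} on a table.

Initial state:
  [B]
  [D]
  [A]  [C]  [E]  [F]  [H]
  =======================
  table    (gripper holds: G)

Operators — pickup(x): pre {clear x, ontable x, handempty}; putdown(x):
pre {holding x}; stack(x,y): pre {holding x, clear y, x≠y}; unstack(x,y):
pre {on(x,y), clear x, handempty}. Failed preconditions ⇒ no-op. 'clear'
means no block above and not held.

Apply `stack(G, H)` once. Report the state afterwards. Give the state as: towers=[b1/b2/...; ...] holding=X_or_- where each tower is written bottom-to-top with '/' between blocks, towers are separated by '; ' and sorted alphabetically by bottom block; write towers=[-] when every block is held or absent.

towers=[A/D/B; C; E; F; H/G] holding=-

before: towers=[A/D/B; C; E; F; H] holding=G
pre[stack(G, H)]: holding(G) yes, clear(H) yes, G≠H yes
all met → apply stack(G, H)
after:  towers=[A/D/B; C; E; F; H/G] holding=-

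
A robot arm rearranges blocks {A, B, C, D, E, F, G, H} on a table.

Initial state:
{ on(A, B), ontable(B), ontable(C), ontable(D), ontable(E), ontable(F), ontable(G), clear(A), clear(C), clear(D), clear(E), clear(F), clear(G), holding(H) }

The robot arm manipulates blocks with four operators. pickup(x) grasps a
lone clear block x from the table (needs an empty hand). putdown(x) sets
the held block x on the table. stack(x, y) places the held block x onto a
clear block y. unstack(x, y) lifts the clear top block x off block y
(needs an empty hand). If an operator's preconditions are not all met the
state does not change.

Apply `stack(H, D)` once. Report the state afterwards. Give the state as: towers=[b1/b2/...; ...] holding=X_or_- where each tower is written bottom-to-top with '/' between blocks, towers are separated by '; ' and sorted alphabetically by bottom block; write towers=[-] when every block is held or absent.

before: towers=[B/A; C; D; E; F; G] holding=H
pre[stack(H, D)]: holding(H) ✓, clear(D) ✓, H≠D ✓
all met → apply stack(H, D)
after:  towers=[B/A; C; D/H; E; F; G] holding=-

towers=[B/A; C; D/H; E; F; G] holding=-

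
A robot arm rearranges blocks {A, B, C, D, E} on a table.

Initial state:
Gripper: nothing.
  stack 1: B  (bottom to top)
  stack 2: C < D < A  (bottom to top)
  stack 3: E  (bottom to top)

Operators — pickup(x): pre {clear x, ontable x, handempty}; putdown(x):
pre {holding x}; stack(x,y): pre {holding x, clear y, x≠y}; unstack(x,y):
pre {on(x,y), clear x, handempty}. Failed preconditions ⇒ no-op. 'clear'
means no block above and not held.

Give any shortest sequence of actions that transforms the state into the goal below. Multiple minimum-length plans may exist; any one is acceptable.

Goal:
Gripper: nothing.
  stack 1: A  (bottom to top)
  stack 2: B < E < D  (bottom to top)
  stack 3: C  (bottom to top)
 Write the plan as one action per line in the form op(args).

unstack(A, D)
putdown(A)
pickup(E)
stack(E, B)
unstack(D, C)
stack(D, E)

step 1 (unstack(A, D)): towers=[B; C/D; E] holding=A
step 2 (putdown(A)): towers=[A; B; C/D; E] holding=-
step 3 (pickup(E)): towers=[A; B; C/D] holding=E
step 4 (stack(E, B)): towers=[A; B/E; C/D] holding=-
step 5 (unstack(D, C)): towers=[A; B/E; C] holding=D
step 6 (stack(D, E)): towers=[A; B/E/D; C] holding=-
goal check: towers=[A; B/E/D; C] holding=- — reached (length 6, optimal by BFS)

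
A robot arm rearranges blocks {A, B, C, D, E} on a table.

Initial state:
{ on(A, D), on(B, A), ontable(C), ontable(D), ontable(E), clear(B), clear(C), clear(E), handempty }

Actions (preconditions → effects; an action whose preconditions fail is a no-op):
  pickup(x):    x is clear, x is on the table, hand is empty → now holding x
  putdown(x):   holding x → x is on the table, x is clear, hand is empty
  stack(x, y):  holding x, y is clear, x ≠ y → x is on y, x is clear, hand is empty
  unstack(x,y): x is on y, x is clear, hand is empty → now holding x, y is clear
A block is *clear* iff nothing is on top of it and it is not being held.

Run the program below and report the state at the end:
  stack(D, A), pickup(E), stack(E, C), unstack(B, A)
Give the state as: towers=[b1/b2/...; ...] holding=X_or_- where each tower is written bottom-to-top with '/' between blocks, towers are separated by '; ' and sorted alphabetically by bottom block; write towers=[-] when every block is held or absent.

towers=[C/E; D/A] holding=B

step 1 (stack(D, A)) [no-op]: towers=[C; D/A/B; E] holding=-
step 2 (pickup(E)): towers=[C; D/A/B] holding=E
step 3 (stack(E, C)): towers=[C/E; D/A/B] holding=-
step 4 (unstack(B, A)): towers=[C/E; D/A] holding=B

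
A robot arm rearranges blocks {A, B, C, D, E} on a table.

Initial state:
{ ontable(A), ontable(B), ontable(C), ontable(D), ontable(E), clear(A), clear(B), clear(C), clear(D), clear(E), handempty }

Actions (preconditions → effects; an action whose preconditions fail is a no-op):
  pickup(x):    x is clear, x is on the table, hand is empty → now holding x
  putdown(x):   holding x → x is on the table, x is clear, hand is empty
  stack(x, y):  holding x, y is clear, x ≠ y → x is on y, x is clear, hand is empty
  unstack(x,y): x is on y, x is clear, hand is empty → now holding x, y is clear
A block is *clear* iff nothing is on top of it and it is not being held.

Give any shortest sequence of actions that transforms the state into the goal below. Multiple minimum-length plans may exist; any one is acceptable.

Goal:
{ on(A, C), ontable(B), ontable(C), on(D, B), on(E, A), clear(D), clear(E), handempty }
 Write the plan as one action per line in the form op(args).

pickup(D)
stack(D, B)
pickup(A)
stack(A, C)
pickup(E)
stack(E, A)

step 1 (pickup(D)): towers=[A; B; C; E] holding=D
step 2 (stack(D, B)): towers=[A; B/D; C; E] holding=-
step 3 (pickup(A)): towers=[B/D; C; E] holding=A
step 4 (stack(A, C)): towers=[B/D; C/A; E] holding=-
step 5 (pickup(E)): towers=[B/D; C/A] holding=E
step 6 (stack(E, A)): towers=[B/D; C/A/E] holding=-
goal check: towers=[B/D; C/A/E] holding=- — reached (length 6, optimal by BFS)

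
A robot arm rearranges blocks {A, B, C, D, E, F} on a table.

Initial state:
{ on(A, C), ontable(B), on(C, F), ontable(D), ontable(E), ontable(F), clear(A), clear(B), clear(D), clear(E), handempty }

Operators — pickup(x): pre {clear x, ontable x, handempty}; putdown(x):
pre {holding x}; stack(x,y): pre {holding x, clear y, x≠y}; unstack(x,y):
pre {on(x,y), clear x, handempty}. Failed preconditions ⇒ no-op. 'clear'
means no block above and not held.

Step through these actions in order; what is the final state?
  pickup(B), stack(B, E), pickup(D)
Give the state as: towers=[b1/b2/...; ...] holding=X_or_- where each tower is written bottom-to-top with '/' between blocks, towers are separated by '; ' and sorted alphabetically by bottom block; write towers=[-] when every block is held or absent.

step 1 (pickup(B)): towers=[D; E; F/C/A] holding=B
step 2 (stack(B, E)): towers=[D; E/B; F/C/A] holding=-
step 3 (pickup(D)): towers=[E/B; F/C/A] holding=D

towers=[E/B; F/C/A] holding=D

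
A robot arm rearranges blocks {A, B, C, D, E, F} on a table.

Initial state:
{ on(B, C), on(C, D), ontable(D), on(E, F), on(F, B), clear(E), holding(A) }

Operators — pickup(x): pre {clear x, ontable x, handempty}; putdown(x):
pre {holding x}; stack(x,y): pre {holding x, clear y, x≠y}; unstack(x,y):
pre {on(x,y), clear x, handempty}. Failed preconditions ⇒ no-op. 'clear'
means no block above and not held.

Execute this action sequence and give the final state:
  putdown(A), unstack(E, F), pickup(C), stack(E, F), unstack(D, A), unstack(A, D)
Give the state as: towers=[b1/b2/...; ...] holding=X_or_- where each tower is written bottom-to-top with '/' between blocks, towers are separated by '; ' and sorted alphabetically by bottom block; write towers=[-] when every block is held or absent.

towers=[A; D/C/B/F/E] holding=-

step 1 (putdown(A)): towers=[A; D/C/B/F/E] holding=-
step 2 (unstack(E, F)): towers=[A; D/C/B/F] holding=E
step 3 (pickup(C)) [no-op]: towers=[A; D/C/B/F] holding=E
step 4 (stack(E, F)): towers=[A; D/C/B/F/E] holding=-
step 5 (unstack(D, A)) [no-op]: towers=[A; D/C/B/F/E] holding=-
step 6 (unstack(A, D)) [no-op]: towers=[A; D/C/B/F/E] holding=-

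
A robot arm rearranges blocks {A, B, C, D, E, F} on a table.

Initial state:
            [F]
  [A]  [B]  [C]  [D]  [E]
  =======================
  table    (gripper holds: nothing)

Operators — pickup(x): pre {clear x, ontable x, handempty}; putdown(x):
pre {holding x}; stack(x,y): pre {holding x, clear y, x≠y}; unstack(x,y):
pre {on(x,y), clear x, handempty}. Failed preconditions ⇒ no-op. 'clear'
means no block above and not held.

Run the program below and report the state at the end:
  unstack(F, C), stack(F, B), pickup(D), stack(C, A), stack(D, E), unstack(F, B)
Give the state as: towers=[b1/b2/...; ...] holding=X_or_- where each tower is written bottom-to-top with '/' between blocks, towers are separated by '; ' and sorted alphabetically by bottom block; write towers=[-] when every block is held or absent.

towers=[A; B; C; E/D] holding=F

step 1 (unstack(F, C)): towers=[A; B; C; D; E] holding=F
step 2 (stack(F, B)): towers=[A; B/F; C; D; E] holding=-
step 3 (pickup(D)): towers=[A; B/F; C; E] holding=D
step 4 (stack(C, A)) [no-op]: towers=[A; B/F; C; E] holding=D
step 5 (stack(D, E)): towers=[A; B/F; C; E/D] holding=-
step 6 (unstack(F, B)): towers=[A; B; C; E/D] holding=F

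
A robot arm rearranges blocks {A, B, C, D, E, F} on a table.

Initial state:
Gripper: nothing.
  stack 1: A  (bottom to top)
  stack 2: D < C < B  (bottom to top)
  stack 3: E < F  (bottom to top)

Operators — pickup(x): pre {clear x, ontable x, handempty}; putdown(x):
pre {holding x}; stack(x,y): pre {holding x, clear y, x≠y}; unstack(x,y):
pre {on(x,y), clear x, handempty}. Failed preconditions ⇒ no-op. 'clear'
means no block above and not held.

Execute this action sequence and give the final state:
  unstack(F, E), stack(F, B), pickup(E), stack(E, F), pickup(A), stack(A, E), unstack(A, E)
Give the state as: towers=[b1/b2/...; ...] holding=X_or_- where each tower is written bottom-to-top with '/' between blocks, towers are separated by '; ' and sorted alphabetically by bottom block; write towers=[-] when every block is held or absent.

step 1 (unstack(F, E)): towers=[A; D/C/B; E] holding=F
step 2 (stack(F, B)): towers=[A; D/C/B/F; E] holding=-
step 3 (pickup(E)): towers=[A; D/C/B/F] holding=E
step 4 (stack(E, F)): towers=[A; D/C/B/F/E] holding=-
step 5 (pickup(A)): towers=[D/C/B/F/E] holding=A
step 6 (stack(A, E)): towers=[D/C/B/F/E/A] holding=-
step 7 (unstack(A, E)): towers=[D/C/B/F/E] holding=A

towers=[D/C/B/F/E] holding=A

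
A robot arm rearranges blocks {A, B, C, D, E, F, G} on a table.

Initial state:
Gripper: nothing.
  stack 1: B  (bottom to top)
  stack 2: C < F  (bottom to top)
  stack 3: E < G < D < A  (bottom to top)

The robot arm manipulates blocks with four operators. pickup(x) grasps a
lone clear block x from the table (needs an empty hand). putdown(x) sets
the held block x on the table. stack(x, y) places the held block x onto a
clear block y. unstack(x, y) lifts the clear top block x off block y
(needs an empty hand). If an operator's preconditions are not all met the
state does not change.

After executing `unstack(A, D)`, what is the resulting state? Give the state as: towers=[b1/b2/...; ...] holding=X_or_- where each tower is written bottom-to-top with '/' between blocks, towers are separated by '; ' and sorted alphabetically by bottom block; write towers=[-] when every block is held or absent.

before: towers=[B; C/F; E/G/D/A] holding=-
pre[unstack(A, D)]: on(A,D) ✓, clear(A) ✓, handempty ✓
all met → apply unstack(A, D)
after:  towers=[B; C/F; E/G/D] holding=A

towers=[B; C/F; E/G/D] holding=A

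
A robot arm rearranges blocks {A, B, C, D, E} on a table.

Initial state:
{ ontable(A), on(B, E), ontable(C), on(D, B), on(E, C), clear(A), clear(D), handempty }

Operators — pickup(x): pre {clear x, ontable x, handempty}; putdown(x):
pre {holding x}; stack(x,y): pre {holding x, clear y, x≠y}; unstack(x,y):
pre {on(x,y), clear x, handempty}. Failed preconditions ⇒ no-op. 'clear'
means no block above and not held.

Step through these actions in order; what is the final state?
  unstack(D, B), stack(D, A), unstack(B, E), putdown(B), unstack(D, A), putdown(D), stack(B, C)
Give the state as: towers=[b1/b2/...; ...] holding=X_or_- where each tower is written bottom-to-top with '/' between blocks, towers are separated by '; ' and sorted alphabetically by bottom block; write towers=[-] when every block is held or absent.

towers=[A; B; C/E; D] holding=-

step 1 (unstack(D, B)): towers=[A; C/E/B] holding=D
step 2 (stack(D, A)): towers=[A/D; C/E/B] holding=-
step 3 (unstack(B, E)): towers=[A/D; C/E] holding=B
step 4 (putdown(B)): towers=[A/D; B; C/E] holding=-
step 5 (unstack(D, A)): towers=[A; B; C/E] holding=D
step 6 (putdown(D)): towers=[A; B; C/E; D] holding=-
step 7 (stack(B, C)) [no-op]: towers=[A; B; C/E; D] holding=-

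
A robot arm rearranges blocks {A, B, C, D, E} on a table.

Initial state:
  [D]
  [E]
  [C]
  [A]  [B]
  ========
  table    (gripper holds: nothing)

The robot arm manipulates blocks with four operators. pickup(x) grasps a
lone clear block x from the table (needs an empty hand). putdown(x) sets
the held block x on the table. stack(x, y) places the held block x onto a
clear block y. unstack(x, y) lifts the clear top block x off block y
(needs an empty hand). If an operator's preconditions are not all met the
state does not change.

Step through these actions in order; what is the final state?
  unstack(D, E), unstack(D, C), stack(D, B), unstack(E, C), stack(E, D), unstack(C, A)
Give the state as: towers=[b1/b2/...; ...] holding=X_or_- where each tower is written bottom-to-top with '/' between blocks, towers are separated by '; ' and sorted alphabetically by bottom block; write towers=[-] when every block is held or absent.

step 1 (unstack(D, E)): towers=[A/C/E; B] holding=D
step 2 (unstack(D, C)) [no-op]: towers=[A/C/E; B] holding=D
step 3 (stack(D, B)): towers=[A/C/E; B/D] holding=-
step 4 (unstack(E, C)): towers=[A/C; B/D] holding=E
step 5 (stack(E, D)): towers=[A/C; B/D/E] holding=-
step 6 (unstack(C, A)): towers=[A; B/D/E] holding=C

towers=[A; B/D/E] holding=C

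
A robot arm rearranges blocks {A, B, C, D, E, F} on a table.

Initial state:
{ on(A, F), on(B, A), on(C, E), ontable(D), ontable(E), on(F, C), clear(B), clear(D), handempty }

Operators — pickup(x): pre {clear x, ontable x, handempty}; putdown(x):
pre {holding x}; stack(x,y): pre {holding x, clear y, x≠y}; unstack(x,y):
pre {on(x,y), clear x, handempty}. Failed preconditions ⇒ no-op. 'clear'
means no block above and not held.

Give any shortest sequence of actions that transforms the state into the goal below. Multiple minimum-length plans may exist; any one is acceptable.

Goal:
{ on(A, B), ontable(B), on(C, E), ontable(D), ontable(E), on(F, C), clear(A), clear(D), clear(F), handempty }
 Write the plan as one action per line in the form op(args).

step 1 (unstack(B, A)): towers=[D; E/C/F/A] holding=B
step 2 (putdown(B)): towers=[B; D; E/C/F/A] holding=-
step 3 (unstack(A, F)): towers=[B; D; E/C/F] holding=A
step 4 (stack(A, B)): towers=[B/A; D; E/C/F] holding=-
goal check: towers=[B/A; D; E/C/F] holding=- — reached (length 4, optimal by BFS)

unstack(B, A)
putdown(B)
unstack(A, F)
stack(A, B)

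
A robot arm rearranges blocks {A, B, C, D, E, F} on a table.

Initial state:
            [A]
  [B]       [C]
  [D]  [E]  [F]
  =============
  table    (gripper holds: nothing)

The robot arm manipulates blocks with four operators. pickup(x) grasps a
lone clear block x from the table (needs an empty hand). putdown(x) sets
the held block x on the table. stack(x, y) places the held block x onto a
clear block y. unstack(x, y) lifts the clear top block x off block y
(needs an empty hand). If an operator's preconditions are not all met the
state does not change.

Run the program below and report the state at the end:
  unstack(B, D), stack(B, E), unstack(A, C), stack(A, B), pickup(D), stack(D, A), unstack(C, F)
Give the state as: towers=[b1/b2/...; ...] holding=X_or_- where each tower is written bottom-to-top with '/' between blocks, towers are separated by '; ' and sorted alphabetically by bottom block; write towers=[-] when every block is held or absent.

towers=[E/B/A/D; F] holding=C

step 1 (unstack(B, D)): towers=[D; E; F/C/A] holding=B
step 2 (stack(B, E)): towers=[D; E/B; F/C/A] holding=-
step 3 (unstack(A, C)): towers=[D; E/B; F/C] holding=A
step 4 (stack(A, B)): towers=[D; E/B/A; F/C] holding=-
step 5 (pickup(D)): towers=[E/B/A; F/C] holding=D
step 6 (stack(D, A)): towers=[E/B/A/D; F/C] holding=-
step 7 (unstack(C, F)): towers=[E/B/A/D; F] holding=C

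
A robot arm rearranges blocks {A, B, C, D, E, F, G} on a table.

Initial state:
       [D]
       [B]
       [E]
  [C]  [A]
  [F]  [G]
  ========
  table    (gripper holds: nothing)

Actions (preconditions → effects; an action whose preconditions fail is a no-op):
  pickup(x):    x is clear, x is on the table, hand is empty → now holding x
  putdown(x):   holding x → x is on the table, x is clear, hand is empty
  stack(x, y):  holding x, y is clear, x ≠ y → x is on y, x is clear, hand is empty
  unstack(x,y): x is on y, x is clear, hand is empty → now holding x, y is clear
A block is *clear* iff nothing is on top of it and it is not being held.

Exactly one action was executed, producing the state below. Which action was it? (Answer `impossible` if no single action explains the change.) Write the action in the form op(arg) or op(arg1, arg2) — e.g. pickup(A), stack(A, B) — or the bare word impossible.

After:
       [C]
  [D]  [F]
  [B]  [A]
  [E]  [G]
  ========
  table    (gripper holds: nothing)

target: towers=[E/B/D; G/A/F/C] holding=-
     unstack(D, B) → towers=[F/C; G/A/E/B] holding=D
     unstack(C, F) → towers=[F; G/A/E/B/D] holding=C
none of the 2 applicable actions match → impossible

impossible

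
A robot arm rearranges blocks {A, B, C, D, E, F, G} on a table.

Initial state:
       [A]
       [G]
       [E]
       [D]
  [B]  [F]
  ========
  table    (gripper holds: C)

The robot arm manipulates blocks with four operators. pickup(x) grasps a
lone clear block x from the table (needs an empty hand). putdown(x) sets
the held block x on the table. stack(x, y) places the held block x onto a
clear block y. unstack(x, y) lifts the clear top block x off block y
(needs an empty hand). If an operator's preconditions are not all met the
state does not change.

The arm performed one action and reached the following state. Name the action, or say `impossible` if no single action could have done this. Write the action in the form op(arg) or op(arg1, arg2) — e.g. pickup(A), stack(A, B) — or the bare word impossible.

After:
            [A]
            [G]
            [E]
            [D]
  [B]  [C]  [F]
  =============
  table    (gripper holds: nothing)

target: towers=[B; C; F/D/E/G/A] holding=-
        putdown(C) → towers=[B; C; F/D/E/G/A] holding=-  ← match
       stack(C, B) → towers=[B/C; F/D/E/G/A] holding=-
       stack(C, A) → towers=[B; F/D/E/G/A/C] holding=-

putdown(C)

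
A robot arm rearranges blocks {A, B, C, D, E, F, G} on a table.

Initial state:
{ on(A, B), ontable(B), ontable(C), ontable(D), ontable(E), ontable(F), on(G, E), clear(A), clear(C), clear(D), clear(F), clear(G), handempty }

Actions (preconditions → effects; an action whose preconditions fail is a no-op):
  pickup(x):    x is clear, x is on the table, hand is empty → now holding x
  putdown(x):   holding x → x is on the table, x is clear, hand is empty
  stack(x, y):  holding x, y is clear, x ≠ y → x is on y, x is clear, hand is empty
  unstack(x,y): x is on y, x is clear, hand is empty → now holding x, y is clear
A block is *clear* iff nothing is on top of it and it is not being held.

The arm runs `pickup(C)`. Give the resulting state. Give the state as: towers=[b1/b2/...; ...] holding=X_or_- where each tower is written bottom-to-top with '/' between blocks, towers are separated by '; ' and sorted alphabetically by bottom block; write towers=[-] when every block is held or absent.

before: towers=[B/A; C; D; E/G; F] holding=-
pre[pickup(C)]: clear(C) ok, ontable(C) ok, handempty ok
all met → apply pickup(C)
after:  towers=[B/A; D; E/G; F] holding=C

towers=[B/A; D; E/G; F] holding=C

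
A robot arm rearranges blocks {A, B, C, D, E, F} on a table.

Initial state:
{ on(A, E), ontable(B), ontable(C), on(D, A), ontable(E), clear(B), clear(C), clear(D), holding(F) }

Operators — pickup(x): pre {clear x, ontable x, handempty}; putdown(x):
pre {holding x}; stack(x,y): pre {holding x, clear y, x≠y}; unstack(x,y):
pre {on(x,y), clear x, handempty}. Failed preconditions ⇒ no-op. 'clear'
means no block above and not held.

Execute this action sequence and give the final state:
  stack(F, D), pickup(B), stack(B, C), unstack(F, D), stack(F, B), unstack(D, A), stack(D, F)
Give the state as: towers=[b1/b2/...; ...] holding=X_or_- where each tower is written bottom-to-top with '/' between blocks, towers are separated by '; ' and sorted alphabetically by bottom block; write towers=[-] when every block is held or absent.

step 1 (stack(F, D)): towers=[B; C; E/A/D/F] holding=-
step 2 (pickup(B)): towers=[C; E/A/D/F] holding=B
step 3 (stack(B, C)): towers=[C/B; E/A/D/F] holding=-
step 4 (unstack(F, D)): towers=[C/B; E/A/D] holding=F
step 5 (stack(F, B)): towers=[C/B/F; E/A/D] holding=-
step 6 (unstack(D, A)): towers=[C/B/F; E/A] holding=D
step 7 (stack(D, F)): towers=[C/B/F/D; E/A] holding=-

towers=[C/B/F/D; E/A] holding=-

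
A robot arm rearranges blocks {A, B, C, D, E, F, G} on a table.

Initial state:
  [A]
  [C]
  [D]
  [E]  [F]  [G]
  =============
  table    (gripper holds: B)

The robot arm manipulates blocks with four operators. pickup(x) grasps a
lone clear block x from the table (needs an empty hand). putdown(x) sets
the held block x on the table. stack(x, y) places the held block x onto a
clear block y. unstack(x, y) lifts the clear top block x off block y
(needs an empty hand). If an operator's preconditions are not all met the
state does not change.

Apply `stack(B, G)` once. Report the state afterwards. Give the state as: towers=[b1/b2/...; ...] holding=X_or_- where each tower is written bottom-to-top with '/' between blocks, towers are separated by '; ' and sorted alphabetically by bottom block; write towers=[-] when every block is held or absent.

towers=[E/D/C/A; F; G/B] holding=-

before: towers=[E/D/C/A; F; G] holding=B
pre[stack(B, G)]: holding(B) yes, clear(G) yes, B≠G yes
all met → apply stack(B, G)
after:  towers=[E/D/C/A; F; G/B] holding=-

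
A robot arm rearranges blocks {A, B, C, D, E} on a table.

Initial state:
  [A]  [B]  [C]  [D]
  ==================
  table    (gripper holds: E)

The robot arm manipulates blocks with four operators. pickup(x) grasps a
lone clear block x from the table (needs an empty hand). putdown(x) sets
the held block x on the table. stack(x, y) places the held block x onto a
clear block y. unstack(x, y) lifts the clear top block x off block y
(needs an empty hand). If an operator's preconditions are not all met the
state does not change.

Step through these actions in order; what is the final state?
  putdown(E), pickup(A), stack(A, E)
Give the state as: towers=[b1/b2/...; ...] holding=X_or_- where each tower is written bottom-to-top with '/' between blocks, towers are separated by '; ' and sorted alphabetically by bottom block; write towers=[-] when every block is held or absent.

step 1 (putdown(E)): towers=[A; B; C; D; E] holding=-
step 2 (pickup(A)): towers=[B; C; D; E] holding=A
step 3 (stack(A, E)): towers=[B; C; D; E/A] holding=-

towers=[B; C; D; E/A] holding=-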